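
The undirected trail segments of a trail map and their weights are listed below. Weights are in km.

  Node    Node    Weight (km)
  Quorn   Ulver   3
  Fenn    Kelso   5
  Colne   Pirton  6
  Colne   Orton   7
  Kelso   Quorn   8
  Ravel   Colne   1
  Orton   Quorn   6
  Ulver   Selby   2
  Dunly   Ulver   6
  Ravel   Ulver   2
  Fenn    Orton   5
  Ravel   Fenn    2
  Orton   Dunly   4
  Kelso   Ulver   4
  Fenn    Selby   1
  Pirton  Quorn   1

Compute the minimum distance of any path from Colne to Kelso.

7 km

Compare a few routes:
Colne–Ravel–Fenn–Kelso: 1+2+5 = 8
Colne–Ravel–Ulver–Kelso: 1+2+4 = 7
Cheapest is Colne–Ravel–Ulver–Kelso at 7 km.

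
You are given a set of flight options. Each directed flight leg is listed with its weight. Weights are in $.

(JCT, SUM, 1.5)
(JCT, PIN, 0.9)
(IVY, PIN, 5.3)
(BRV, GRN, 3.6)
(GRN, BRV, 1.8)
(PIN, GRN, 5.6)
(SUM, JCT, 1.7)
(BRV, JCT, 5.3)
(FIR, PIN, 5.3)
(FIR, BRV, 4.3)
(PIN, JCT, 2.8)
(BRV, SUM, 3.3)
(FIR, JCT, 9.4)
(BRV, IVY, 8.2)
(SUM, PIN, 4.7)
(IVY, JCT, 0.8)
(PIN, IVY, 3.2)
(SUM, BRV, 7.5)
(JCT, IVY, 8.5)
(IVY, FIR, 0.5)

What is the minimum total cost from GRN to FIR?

Enumerating some paths:
GRN–BRV–JCT–PIN–IVY–FIR: 1.8+5.3+0.9+3.2+0.5 = 11.7
GRN–BRV–IVY–FIR: 1.8+8.2+0.5 = 10.5
GRN–BRV–SUM–JCT–PIN–IVY–FIR: 1.8+3.3+1.7+0.9+3.2+0.5 = 11.4
The minimum is $10.5 via GRN–BRV–IVY–FIR.

$10.5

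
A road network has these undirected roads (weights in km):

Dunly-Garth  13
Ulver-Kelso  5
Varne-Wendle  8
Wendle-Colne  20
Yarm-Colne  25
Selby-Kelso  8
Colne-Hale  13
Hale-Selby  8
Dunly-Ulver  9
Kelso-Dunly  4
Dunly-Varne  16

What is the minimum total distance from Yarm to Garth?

71 km

Candidate routes:
Yarm → Colne → Hale → Selby → Kelso → Dunly → Garth: 25+13+8+8+4+13 = 71
Yarm → Colne → Hale → Selby → Kelso → Ulver → Dunly → Garth: 25+13+8+8+5+9+13 = 81
Cheapest is Yarm → Colne → Hale → Selby → Kelso → Dunly → Garth at 71 km.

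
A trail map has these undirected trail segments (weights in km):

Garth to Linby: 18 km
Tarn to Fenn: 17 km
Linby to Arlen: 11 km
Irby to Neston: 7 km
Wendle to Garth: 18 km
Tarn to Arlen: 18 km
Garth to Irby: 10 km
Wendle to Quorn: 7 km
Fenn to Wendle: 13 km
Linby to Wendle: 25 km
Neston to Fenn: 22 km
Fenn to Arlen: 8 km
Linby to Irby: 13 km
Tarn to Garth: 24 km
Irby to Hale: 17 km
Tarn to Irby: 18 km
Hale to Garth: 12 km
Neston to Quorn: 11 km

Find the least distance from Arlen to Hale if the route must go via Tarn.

53 km

Shortest Arlen→Tarn: Arlen → Tarn = 18
Best Tarn to Hale: Tarn → Irby → Hale costing 35
Total via Tarn: 18 + 35 = 53 km.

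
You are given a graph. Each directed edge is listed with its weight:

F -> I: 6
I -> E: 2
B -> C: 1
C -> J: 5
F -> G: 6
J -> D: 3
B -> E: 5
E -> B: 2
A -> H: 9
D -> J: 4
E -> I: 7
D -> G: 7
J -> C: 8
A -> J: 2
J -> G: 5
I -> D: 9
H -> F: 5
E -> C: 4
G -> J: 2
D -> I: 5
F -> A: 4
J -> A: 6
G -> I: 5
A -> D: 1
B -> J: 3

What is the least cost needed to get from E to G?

Enumerating some paths:
E–B–C–J–G: 2+1+5+5 = 13
E–B–J–G: 2+3+5 = 10
The minimum is 10 via E–B–J–G.

10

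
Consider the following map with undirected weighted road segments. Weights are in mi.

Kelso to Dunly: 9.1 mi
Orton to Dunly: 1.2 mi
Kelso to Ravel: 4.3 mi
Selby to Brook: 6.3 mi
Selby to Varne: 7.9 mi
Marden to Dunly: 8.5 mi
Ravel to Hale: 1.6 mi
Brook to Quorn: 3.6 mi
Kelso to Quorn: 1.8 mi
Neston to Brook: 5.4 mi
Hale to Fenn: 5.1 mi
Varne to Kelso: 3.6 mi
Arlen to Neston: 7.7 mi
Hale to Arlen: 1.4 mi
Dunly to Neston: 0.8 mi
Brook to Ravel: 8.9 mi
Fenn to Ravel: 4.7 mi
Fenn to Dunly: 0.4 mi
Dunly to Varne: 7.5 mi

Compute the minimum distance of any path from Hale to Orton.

Shortest distances from Hale:
Hale: 0
Arlen: 1.4  (via Hale)
Ravel: 1.6  (via Hale)
Fenn: 5.1  (via Hale)
Dunly: 5.5  (via Fenn)
Kelso: 5.9  (via Ravel)
Neston: 6.3  (via Dunly)
Orton: 6.7  (via Dunly)
Shortest route: Hale–Fenn–Dunly–Orton = 6.7 mi.

6.7 mi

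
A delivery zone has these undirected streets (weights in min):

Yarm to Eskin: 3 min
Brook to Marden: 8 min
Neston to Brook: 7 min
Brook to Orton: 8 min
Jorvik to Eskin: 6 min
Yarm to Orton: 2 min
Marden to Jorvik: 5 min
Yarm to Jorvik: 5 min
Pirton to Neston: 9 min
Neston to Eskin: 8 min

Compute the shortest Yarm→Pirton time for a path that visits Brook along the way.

Best Yarm to Brook: Yarm → Orton → Brook costing 10
Shortest Brook→Pirton: Brook → Neston → Pirton = 16
Total via Brook: 10 + 16 = 26 min.

26 min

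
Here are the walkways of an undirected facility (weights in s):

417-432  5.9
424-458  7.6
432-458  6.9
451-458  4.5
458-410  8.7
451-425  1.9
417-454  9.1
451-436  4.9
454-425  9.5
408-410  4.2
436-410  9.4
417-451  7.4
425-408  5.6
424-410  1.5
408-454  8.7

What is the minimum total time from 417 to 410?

Compare a few routes:
417 → 432 → 458 → 410: 5.9+6.9+8.7 = 21.5
417 → 451 → 425 → 408 → 410: 7.4+1.9+5.6+4.2 = 19.1
417 → 451 → 458 → 424 → 410: 7.4+4.5+7.6+1.5 = 21
417 → 451 → 458 → 410: 7.4+4.5+8.7 = 20.6
The minimum is 19.1 s via 417 → 451 → 425 → 408 → 410.

19.1 s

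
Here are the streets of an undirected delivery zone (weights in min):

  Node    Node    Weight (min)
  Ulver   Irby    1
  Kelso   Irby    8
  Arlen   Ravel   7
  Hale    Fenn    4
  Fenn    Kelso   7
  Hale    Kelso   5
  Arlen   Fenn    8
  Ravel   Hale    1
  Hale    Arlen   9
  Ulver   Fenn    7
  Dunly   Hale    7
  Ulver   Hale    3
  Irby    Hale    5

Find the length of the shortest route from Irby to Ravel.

5 min

Enumerating some paths:
Irby → Hale → Ravel: 5+1 = 6
Irby → Ulver → Hale → Ravel: 1+3+1 = 5
The minimum is 5 min via Irby → Ulver → Hale → Ravel.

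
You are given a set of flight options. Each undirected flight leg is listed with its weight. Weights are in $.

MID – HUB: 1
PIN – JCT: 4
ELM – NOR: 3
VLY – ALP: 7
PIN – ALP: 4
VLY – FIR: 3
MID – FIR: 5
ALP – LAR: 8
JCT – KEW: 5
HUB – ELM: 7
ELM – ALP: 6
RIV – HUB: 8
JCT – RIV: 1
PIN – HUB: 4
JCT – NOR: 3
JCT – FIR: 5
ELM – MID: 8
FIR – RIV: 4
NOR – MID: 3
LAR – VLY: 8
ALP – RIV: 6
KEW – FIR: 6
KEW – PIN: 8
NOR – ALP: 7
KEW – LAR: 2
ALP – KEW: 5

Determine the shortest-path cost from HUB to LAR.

$14

Settle nodes by increasing distance from HUB:
HUB: 0
MID: 1  (via HUB)
NOR: 4  (via MID)
PIN: 4  (via HUB)
FIR: 6  (via MID)
ELM: 7  (via HUB)
JCT: 7  (via NOR)
ALP: 8  (via PIN)
RIV: 8  (via HUB)
VLY: 9  (via FIR)
KEW: 12  (via PIN)
LAR: 14  (via KEW)
Shortest route: HUB → PIN → KEW → LAR = $14.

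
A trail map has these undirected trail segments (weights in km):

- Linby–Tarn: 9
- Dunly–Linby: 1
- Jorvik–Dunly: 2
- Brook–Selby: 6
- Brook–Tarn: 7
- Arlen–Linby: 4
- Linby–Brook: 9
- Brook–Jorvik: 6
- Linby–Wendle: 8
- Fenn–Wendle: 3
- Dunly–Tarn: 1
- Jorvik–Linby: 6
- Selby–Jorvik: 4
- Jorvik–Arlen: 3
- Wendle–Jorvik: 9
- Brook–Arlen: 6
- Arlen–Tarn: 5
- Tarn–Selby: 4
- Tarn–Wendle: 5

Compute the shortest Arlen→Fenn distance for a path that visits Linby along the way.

Shortest Arlen→Linby: Arlen → Linby = 4
Shortest Linby→Fenn: Linby → Dunly → Tarn → Wendle → Fenn = 10
Total via Linby: 4 + 10 = 14 km.

14 km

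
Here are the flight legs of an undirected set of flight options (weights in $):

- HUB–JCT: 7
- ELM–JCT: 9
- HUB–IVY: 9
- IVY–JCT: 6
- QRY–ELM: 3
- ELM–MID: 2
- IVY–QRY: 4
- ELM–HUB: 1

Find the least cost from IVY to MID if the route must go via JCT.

Best IVY to JCT: IVY → JCT costing 6
Best JCT to MID: JCT → HUB → ELM → MID costing 10
Total via JCT: 6 + 10 = $16.

$16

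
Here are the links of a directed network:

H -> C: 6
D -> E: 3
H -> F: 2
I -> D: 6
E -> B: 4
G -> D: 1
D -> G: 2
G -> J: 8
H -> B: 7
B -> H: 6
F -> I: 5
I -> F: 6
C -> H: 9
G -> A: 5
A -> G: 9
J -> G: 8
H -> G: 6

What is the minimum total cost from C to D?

Settle nodes by increasing distance from C:
C: 0
H: 9  (via C)
F: 11  (via H)
G: 15  (via H)
B: 16  (via H)
D: 16  (via G)
Shortest route: C → H → G → D = 16.

16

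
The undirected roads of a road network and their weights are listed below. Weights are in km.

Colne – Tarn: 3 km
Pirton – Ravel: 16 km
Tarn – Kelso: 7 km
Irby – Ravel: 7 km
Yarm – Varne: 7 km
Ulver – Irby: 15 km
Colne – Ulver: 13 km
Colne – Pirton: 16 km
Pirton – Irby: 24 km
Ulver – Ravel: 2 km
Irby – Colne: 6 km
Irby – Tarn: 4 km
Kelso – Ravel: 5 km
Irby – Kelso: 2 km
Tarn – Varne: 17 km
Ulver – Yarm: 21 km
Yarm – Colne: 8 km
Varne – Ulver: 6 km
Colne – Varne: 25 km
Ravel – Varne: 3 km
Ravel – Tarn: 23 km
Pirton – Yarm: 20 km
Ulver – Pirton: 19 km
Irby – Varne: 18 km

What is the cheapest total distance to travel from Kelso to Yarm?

15 km

Shortest distances from Kelso:
Kelso: 0
Irby: 2  (via Kelso)
Ravel: 5  (via Kelso)
Tarn: 6  (via Irby)
Ulver: 7  (via Ravel)
Colne: 8  (via Irby)
Varne: 8  (via Ravel)
Yarm: 15  (via Varne)
Shortest route: Kelso–Ravel–Varne–Yarm = 15 km.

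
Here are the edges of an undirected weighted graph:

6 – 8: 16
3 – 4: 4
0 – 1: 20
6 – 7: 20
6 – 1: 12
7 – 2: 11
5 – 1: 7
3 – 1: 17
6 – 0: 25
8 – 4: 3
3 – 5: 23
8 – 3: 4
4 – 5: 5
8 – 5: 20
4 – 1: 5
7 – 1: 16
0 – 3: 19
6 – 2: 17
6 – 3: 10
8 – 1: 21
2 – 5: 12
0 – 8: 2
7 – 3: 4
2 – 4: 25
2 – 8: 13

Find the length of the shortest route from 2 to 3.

Compare a few routes:
2 → 5 → 4 → 3: 12+5+4 = 21
2 → 7 → 3: 11+4 = 15
2 → 8 → 4 → 3: 13+3+4 = 20
2 → 8 → 3: 13+4 = 17
The minimum is 15 via 2 → 7 → 3.

15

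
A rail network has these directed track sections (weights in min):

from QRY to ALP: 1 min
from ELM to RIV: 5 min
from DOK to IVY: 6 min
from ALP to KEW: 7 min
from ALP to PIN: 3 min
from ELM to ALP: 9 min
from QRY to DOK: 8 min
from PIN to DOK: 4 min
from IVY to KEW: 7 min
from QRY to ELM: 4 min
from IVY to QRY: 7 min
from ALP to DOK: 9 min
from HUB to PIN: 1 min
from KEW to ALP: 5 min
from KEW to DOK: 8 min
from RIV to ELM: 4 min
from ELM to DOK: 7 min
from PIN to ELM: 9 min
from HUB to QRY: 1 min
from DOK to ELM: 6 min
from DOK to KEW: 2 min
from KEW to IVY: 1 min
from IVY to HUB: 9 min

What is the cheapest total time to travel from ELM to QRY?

17 min

Compare a few routes:
ELM - DOK - IVY - HUB - QRY: 7+6+9+1 = 23
ELM - DOK - KEW - IVY - HUB - QRY: 7+2+1+9+1 = 20
ELM - DOK - KEW - IVY - QRY: 7+2+1+7 = 17
ELM - DOK - IVY - QRY: 7+6+7 = 20
The minimum is 17 min via ELM - DOK - KEW - IVY - QRY.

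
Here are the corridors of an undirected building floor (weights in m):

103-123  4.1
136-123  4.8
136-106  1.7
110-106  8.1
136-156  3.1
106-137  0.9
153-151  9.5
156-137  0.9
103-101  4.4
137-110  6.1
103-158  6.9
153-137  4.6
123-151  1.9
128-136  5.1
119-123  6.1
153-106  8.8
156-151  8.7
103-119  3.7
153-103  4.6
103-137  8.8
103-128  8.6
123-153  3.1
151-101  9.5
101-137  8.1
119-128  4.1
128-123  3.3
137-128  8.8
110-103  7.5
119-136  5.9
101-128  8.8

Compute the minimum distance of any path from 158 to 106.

16.6 m

Shortest distances from 158:
158: 0
103: 6.9  (via 158)
119: 10.6  (via 103)
123: 11  (via 103)
101: 11.3  (via 103)
153: 11.5  (via 103)
151: 12.9  (via 123)
128: 14.3  (via 123)
110: 14.4  (via 103)
137: 15.7  (via 103)
136: 15.8  (via 123)
156: 16.6  (via 137)
106: 16.6  (via 137)
Shortest route: 158–103–137–106 = 16.6 m.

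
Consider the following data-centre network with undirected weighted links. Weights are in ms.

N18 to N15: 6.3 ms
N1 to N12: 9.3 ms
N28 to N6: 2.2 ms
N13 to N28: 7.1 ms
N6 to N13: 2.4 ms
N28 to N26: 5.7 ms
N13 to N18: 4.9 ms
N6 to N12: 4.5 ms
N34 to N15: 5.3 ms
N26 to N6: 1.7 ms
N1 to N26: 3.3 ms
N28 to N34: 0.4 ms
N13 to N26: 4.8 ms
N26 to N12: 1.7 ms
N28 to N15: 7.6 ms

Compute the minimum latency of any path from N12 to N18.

10.7 ms

Shortest distances from N12:
N12: 0
N26: 1.7  (via N12)
N6: 3.4  (via N26)
N1: 5  (via N26)
N28: 5.6  (via N6)
N13: 5.8  (via N6)
N34: 6  (via N28)
N18: 10.7  (via N13)
Shortest route: N12–N26–N6–N13–N18 = 10.7 ms.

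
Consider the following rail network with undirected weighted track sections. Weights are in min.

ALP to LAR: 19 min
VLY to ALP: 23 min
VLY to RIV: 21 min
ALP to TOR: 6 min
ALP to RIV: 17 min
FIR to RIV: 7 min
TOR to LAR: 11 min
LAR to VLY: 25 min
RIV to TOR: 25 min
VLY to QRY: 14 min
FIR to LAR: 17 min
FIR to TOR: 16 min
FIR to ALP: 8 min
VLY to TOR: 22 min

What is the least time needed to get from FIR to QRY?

Shortest distances from FIR:
FIR: 0
RIV: 7  (via FIR)
ALP: 8  (via FIR)
TOR: 14  (via ALP)
LAR: 17  (via FIR)
VLY: 28  (via RIV)
QRY: 42  (via VLY)
Shortest route: FIR → RIV → VLY → QRY = 42 min.

42 min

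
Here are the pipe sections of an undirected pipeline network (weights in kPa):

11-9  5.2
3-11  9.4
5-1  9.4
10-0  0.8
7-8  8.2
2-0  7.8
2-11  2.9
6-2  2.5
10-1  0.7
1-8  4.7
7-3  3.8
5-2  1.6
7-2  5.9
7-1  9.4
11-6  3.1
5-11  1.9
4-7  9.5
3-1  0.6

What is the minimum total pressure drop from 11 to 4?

18.3 kPa

Shortest distances from 11:
11: 0
5: 1.9  (via 11)
2: 2.9  (via 11)
6: 3.1  (via 11)
9: 5.2  (via 11)
7: 8.8  (via 2)
3: 9.4  (via 11)
1: 10  (via 3)
0: 10.7  (via 2)
10: 10.7  (via 1)
8: 14.7  (via 1)
4: 18.3  (via 7)
Shortest route: 11–2–7–4 = 18.3 kPa.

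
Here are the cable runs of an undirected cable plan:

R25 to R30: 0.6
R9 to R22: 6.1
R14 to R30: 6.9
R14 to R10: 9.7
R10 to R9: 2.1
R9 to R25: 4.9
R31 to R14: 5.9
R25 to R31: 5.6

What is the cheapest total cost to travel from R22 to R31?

Running Dijkstra from R22:
R22: 0
R9: 6.1  (via R22)
R10: 8.2  (via R9)
R25: 11  (via R9)
R30: 11.6  (via R25)
R31: 16.6  (via R25)
Shortest route: R22–R9–R25–R31 = 16.6.

16.6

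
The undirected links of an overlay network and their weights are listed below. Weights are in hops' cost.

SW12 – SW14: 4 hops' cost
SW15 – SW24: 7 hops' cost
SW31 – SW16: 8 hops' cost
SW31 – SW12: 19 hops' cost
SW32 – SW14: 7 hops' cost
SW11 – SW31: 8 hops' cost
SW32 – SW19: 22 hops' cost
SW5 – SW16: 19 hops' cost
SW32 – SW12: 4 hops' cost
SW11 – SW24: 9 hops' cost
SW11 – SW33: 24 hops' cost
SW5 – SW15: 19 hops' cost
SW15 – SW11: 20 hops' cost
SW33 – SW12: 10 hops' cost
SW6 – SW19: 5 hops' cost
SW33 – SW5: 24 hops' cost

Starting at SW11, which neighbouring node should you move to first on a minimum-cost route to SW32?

SW31

Enumerating some paths:
SW11 - SW31 - SW12 - SW14 - SW32: 8+19+4+7 = 38
SW11 - SW31 - SW12 - SW32: 8+19+4 = 31
SW11 - SW33 - SW12 - SW14 - SW32: 24+10+4+7 = 45
SW11 - SW33 - SW12 - SW32: 24+10+4 = 38
Cheapest is SW11 - SW31 - SW12 - SW32 at 31 hops' cost.
So from SW11 the first move is to SW31.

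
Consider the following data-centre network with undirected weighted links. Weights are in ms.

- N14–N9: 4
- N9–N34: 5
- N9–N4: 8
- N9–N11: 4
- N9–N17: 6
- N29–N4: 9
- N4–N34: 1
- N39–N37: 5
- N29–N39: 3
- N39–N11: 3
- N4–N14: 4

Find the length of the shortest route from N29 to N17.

Running Dijkstra from N29:
N29: 0
N39: 3  (via N29)
N11: 6  (via N39)
N37: 8  (via N39)
N4: 9  (via N29)
N34: 10  (via N4)
N9: 10  (via N11)
N14: 13  (via N4)
N17: 16  (via N9)
Shortest route: N29 → N39 → N11 → N9 → N17 = 16 ms.

16 ms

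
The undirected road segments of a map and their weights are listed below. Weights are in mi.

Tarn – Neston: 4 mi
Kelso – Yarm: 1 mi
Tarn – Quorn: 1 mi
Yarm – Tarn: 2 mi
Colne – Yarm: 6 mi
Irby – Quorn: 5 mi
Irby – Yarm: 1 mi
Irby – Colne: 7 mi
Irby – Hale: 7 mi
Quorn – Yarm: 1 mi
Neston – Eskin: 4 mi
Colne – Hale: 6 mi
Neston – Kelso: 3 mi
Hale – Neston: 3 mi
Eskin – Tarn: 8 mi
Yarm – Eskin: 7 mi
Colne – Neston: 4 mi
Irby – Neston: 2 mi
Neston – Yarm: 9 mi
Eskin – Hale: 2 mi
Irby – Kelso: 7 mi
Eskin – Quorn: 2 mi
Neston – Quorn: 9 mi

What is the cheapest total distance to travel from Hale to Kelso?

Shortest distances from Hale:
Hale: 0
Eskin: 2  (via Hale)
Neston: 3  (via Hale)
Quorn: 4  (via Eskin)
Tarn: 5  (via Quorn)
Yarm: 5  (via Quorn)
Irby: 5  (via Neston)
Kelso: 6  (via Neston)
Shortest route: Hale–Neston–Kelso = 6 mi.

6 mi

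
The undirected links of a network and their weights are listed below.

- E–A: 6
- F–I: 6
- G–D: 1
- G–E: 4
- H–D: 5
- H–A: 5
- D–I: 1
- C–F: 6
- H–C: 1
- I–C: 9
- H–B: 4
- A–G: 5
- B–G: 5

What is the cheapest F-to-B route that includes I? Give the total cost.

13

Best F to I: F–I costing 6
Shortest I→B: I–D–G–B = 7
Total via I: 6 + 7 = 13.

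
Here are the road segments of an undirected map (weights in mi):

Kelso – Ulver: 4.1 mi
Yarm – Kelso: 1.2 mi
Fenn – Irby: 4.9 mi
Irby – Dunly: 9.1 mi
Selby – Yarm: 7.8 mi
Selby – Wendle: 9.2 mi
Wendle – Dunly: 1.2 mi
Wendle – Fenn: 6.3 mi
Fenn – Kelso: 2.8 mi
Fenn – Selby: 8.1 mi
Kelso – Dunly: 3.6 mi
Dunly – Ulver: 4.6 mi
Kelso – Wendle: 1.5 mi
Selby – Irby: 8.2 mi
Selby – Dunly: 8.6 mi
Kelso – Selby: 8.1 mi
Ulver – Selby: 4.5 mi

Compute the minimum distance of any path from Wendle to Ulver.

5.6 mi

Compare a few routes:
Wendle–Dunly–Kelso–Ulver: 1.2+3.6+4.1 = 8.9
Wendle–Kelso–Dunly–Ulver: 1.5+3.6+4.6 = 9.7
Wendle–Dunly–Ulver: 1.2+4.6 = 5.8
Wendle–Kelso–Ulver: 1.5+4.1 = 5.6
Cheapest is Wendle–Kelso–Ulver at 5.6 mi.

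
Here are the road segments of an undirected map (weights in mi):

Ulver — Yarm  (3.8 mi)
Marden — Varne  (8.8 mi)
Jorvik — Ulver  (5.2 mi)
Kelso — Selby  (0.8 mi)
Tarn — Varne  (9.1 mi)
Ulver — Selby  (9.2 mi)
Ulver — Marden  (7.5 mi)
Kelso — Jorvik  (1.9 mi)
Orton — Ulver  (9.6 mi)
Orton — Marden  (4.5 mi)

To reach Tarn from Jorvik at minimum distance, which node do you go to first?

Ulver

Enumerating some paths:
Jorvik → Ulver → Marden → Varne → Tarn: 5.2+7.5+8.8+9.1 = 30.6
Jorvik → Kelso → Selby → Ulver → Orton → Marden → Varne → Tarn: 1.9+0.8+9.2+9.6+4.5+8.8+9.1 = 43.9
Jorvik → Kelso → Selby → Ulver → Marden → Varne → Tarn: 1.9+0.8+9.2+7.5+8.8+9.1 = 37.3
Jorvik → Ulver → Orton → Marden → Varne → Tarn: 5.2+9.6+4.5+8.8+9.1 = 37.2
The minimum is 30.6 mi via Jorvik → Ulver → Marden → Varne → Tarn.
So from Jorvik the first move is to Ulver.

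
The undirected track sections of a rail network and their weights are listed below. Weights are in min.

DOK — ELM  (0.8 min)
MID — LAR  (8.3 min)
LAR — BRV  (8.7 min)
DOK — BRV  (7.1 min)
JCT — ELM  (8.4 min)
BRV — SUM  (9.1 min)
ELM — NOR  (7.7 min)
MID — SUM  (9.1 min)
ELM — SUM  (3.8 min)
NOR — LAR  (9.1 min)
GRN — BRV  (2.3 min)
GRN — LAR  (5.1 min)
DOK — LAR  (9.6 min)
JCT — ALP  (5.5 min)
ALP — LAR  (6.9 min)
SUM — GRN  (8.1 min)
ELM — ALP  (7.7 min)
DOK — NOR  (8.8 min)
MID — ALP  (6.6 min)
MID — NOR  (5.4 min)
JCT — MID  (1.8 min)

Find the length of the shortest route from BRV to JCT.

16.3 min

Candidate routes:
BRV - LAR - MID - JCT: 8.7+8.3+1.8 = 18.8
BRV - GRN - LAR - MID - JCT: 2.3+5.1+8.3+1.8 = 17.5
BRV - DOK - ELM - JCT: 7.1+0.8+8.4 = 16.3
Cheapest is BRV - DOK - ELM - JCT at 16.3 min.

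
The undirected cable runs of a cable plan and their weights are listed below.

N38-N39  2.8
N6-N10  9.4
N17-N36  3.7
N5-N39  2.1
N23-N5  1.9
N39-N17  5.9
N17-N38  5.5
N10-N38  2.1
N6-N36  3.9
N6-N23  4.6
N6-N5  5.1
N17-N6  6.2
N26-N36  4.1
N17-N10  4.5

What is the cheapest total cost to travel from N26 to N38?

Enumerating some paths:
N26 → N36 → N17 → N39 → N38: 4.1+3.7+5.9+2.8 = 16.5
N26 → N36 → N17 → N38: 4.1+3.7+5.5 = 13.3
N26 → N36 → N17 → N10 → N38: 4.1+3.7+4.5+2.1 = 14.4
Cheapest is N26 → N36 → N17 → N38 at 13.3.

13.3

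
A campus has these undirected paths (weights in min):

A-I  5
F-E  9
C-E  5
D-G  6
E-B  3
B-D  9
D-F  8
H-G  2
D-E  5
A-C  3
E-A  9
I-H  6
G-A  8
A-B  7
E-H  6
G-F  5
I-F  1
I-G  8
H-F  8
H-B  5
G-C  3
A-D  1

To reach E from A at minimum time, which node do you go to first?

D

Compare a few routes:
A → D → E: 1+5 = 6
A → C → E: 3+5 = 8
A → E: 9 = 9
Cheapest is A → D → E at 6 min.
So from A the first move is to D.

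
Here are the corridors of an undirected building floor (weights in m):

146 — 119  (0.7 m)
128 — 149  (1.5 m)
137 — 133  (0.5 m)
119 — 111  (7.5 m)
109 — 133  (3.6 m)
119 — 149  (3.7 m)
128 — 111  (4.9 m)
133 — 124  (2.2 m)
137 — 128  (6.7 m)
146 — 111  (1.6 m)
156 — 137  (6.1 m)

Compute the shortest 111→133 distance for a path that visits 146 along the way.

Shortest 111→146: 111–146 = 1.6
Shortest 146→133: 146–119–149–128–137–133 = 13.1
Total via 146: 1.6 + 13.1 = 14.7 m.

14.7 m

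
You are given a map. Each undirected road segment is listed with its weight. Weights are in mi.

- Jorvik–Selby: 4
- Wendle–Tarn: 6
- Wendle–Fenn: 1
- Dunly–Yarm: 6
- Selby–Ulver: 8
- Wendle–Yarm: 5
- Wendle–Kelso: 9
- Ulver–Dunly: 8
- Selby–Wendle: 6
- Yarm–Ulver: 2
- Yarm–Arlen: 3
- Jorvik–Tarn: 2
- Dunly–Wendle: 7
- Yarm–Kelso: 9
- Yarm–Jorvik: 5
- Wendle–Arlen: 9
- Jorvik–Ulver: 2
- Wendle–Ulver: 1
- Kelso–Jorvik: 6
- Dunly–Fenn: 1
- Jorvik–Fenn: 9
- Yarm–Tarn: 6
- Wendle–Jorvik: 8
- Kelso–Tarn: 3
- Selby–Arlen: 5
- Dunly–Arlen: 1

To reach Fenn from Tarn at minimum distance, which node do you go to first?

Jorvik

Enumerating some paths:
Tarn - Wendle - Fenn: 6+1 = 7
Tarn - Yarm - Ulver - Wendle - Fenn: 6+2+1+1 = 10
Tarn - Jorvik - Ulver - Wendle - Fenn: 2+2+1+1 = 6
Cheapest is Tarn - Jorvik - Ulver - Wendle - Fenn at 6 mi.
So from Tarn the first move is to Jorvik.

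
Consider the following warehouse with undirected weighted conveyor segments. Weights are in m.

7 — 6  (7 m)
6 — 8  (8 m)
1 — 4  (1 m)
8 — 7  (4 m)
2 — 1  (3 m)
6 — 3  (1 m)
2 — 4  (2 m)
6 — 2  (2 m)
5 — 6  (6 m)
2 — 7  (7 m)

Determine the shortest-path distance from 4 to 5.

Compare a few routes:
4–2–6–5: 2+2+6 = 10
4–2–7–6–5: 2+7+7+6 = 22
4–1–2–6–5: 1+3+2+6 = 12
The minimum is 10 m via 4–2–6–5.

10 m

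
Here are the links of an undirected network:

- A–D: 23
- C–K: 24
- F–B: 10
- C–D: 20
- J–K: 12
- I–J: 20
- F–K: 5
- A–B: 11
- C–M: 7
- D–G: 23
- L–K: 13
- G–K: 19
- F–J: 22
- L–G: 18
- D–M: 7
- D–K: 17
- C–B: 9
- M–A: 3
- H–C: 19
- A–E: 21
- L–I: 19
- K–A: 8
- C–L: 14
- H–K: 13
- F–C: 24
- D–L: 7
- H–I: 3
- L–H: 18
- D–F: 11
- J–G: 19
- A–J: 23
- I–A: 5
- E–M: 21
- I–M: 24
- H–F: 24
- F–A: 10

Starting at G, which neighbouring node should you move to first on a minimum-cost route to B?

Enumerating some paths:
G–K–F–B: 19+5+10 = 34
G–K–A–B: 19+8+11 = 38
Cheapest is G–K–F–B at 34.
So from G the first move is to K.

K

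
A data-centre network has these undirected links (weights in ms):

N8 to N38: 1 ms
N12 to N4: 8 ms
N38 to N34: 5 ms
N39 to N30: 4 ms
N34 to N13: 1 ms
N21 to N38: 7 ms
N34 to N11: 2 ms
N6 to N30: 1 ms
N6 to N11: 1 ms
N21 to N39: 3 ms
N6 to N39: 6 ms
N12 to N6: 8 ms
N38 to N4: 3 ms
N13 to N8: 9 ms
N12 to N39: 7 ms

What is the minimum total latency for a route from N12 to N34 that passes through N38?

Best N12 to N38: N12–N4–N38 costing 11
Shortest N38→N34: N38–N34 = 5
Total via N38: 11 + 5 = 16 ms.

16 ms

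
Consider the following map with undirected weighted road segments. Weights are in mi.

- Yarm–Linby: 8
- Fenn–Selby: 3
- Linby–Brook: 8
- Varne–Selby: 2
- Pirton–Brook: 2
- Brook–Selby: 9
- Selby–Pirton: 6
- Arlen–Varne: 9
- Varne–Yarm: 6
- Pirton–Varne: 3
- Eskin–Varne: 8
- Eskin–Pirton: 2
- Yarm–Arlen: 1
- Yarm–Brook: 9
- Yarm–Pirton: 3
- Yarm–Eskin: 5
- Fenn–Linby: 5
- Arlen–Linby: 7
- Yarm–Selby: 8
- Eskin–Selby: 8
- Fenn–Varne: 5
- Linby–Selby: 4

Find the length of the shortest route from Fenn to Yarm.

11 mi

Settle nodes by increasing distance from Fenn:
Fenn: 0
Selby: 3  (via Fenn)
Varne: 5  (via Fenn)
Linby: 5  (via Fenn)
Pirton: 8  (via Varne)
Brook: 10  (via Pirton)
Eskin: 10  (via Pirton)
Yarm: 11  (via Selby)
Shortest route: Fenn–Selby–Yarm = 11 mi.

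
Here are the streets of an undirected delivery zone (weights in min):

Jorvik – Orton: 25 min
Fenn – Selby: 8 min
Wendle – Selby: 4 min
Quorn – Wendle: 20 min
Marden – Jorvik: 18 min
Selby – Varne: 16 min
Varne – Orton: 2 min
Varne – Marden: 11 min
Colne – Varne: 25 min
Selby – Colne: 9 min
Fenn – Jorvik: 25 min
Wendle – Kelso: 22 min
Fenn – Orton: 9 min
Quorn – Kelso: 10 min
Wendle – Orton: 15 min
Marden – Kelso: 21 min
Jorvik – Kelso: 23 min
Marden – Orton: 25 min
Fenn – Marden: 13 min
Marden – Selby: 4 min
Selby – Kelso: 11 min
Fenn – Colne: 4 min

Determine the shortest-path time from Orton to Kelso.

28 min

Running Dijkstra from Orton:
Orton: 0
Varne: 2  (via Orton)
Fenn: 9  (via Orton)
Colne: 13  (via Fenn)
Marden: 13  (via Varne)
Wendle: 15  (via Orton)
Selby: 17  (via Fenn)
Jorvik: 25  (via Orton)
Kelso: 28  (via Selby)
Shortest route: Orton → Fenn → Selby → Kelso = 28 min.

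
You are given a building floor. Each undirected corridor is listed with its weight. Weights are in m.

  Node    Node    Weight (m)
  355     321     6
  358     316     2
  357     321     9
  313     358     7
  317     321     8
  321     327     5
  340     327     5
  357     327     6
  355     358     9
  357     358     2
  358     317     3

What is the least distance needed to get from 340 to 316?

15 m

Running Dijkstra from 340:
340: 0
327: 5  (via 340)
321: 10  (via 327)
357: 11  (via 327)
358: 13  (via 357)
316: 15  (via 358)
Shortest route: 340 → 327 → 357 → 358 → 316 = 15 m.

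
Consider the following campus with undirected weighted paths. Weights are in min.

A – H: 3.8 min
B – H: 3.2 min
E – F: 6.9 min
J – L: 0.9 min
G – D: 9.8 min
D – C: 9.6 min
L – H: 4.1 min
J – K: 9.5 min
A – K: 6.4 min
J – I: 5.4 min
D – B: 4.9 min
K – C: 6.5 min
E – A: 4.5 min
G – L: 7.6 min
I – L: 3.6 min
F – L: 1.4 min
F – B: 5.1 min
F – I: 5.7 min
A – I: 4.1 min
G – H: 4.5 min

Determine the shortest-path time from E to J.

Shortest distances from E:
E: 0
A: 4.5  (via E)
F: 6.9  (via E)
H: 8.3  (via A)
L: 8.3  (via F)
I: 8.6  (via A)
J: 9.2  (via L)
Shortest route: E → F → L → J = 9.2 min.

9.2 min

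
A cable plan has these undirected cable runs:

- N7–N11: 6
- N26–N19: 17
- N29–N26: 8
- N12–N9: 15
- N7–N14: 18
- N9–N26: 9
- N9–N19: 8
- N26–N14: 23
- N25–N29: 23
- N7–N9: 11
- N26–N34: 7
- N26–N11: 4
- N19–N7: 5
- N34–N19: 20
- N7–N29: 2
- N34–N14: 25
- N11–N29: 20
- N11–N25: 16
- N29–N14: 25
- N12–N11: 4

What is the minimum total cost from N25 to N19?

Settle nodes by increasing distance from N25:
N25: 0
N11: 16  (via N25)
N12: 20  (via N11)
N26: 20  (via N11)
N7: 22  (via N11)
N29: 23  (via N25)
N19: 27  (via N7)
Shortest route: N25–N11–N7–N19 = 27.

27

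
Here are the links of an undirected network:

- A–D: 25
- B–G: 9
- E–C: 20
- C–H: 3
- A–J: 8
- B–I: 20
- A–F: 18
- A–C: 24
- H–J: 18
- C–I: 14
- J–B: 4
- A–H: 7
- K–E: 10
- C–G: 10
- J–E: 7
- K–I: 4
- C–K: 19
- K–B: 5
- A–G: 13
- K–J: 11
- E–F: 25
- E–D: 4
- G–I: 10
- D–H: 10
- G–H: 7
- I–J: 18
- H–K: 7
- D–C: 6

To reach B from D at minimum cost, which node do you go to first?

Candidate routes:
D - C - H - K - B: 6+3+7+5 = 21
D - E - J - B: 4+7+4 = 15
D - E - K - B: 4+10+5 = 19
D - H - K - B: 10+7+5 = 22
The minimum is 15 via D - E - J - B.
So from D the first move is to E.

E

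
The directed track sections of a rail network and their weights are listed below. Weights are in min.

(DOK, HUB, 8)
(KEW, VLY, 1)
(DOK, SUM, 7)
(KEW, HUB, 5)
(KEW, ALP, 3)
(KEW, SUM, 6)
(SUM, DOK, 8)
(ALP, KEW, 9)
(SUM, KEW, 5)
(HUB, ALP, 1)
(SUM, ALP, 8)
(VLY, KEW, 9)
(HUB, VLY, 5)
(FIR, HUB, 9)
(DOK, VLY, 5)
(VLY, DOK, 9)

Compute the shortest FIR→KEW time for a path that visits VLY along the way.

23 min

Best FIR to VLY: FIR → HUB → VLY costing 14
Best VLY to KEW: VLY → KEW costing 9
Total via VLY: 14 + 9 = 23 min.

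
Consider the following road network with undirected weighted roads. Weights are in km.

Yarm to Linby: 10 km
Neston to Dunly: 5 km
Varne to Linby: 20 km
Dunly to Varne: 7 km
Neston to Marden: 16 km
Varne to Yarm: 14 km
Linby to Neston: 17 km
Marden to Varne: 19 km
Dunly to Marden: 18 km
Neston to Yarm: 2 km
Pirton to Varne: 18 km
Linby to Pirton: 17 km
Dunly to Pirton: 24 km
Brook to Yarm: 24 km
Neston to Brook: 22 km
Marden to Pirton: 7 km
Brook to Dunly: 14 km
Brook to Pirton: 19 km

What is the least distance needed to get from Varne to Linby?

20 km

Settle nodes by increasing distance from Varne:
Varne: 0
Dunly: 7  (via Varne)
Neston: 12  (via Dunly)
Yarm: 14  (via Varne)
Pirton: 18  (via Varne)
Marden: 19  (via Varne)
Linby: 20  (via Varne)
Shortest route: Varne → Linby = 20 km.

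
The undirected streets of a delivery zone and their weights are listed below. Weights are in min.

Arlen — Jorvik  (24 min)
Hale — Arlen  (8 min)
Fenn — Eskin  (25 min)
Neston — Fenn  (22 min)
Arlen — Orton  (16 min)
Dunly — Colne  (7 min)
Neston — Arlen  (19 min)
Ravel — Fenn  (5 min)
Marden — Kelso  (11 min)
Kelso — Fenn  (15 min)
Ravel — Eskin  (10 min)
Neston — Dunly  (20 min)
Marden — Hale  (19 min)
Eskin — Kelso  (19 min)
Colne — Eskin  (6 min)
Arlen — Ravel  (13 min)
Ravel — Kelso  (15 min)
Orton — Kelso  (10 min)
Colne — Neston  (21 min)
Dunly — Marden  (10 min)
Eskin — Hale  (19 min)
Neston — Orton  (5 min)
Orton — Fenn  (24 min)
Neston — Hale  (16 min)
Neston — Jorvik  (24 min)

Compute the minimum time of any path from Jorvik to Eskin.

47 min

Shortest distances from Jorvik:
Jorvik: 0
Arlen: 24  (via Jorvik)
Neston: 24  (via Jorvik)
Orton: 29  (via Neston)
Hale: 32  (via Arlen)
Ravel: 37  (via Arlen)
Kelso: 39  (via Orton)
Fenn: 42  (via Ravel)
Dunly: 44  (via Neston)
Colne: 45  (via Neston)
Eskin: 47  (via Ravel)
Shortest route: Jorvik–Arlen–Ravel–Eskin = 47 min.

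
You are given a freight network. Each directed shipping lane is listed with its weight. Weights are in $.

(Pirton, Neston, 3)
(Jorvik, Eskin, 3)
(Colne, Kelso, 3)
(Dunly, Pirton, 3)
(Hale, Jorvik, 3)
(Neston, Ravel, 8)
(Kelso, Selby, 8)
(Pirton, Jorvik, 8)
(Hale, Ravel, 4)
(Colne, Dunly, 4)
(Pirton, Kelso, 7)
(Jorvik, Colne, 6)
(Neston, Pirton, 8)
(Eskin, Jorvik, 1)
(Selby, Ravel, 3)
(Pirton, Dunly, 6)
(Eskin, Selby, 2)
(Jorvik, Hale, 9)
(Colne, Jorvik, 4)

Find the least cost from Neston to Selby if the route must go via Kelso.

$23

Best Neston to Kelso: Neston–Pirton–Kelso costing 15
Best Kelso to Selby: Kelso–Selby costing 8
Total via Kelso: 15 + 8 = $23.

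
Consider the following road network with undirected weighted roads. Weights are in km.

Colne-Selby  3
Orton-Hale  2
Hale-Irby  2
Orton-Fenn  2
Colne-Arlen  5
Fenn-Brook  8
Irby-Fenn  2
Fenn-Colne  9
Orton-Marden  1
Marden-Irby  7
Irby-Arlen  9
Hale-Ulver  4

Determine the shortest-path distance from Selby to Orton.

14 km

Candidate routes:
Selby–Colne–Fenn–Irby–Hale–Orton: 3+9+2+2+2 = 18
Selby–Colne–Fenn–Orton: 3+9+2 = 14
Cheapest is Selby–Colne–Fenn–Orton at 14 km.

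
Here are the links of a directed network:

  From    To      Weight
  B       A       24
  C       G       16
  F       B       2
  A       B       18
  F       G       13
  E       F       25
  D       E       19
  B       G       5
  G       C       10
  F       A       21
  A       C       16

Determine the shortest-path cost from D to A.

65

Enumerating some paths:
D - E - F - B - A: 19+25+2+24 = 70
D - E - F - A: 19+25+21 = 65
The minimum is 65 via D - E - F - A.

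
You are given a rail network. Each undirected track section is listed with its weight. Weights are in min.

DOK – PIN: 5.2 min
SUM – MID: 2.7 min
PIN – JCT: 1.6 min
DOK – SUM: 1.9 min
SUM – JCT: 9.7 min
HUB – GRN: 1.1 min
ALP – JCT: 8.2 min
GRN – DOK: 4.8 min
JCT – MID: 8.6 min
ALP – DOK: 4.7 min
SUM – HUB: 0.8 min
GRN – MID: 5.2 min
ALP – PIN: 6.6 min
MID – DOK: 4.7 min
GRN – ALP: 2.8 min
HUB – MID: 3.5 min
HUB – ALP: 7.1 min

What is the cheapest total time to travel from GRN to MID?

Enumerating some paths:
GRN - HUB - MID: 1.1+3.5 = 4.6
GRN - MID: 5.2 = 5.2
GRN - HUB - SUM - DOK - MID: 1.1+0.8+1.9+4.7 = 8.5
Cheapest is GRN - HUB - MID at 4.6 min.

4.6 min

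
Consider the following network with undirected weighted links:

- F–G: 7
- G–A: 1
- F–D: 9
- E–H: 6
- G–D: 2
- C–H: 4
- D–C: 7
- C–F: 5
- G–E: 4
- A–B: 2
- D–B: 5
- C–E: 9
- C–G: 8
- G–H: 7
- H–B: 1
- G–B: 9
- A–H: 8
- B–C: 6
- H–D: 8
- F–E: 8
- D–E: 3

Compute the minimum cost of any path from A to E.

Enumerating some paths:
A → B → D → E: 2+5+3 = 10
A → G → D → E: 1+2+3 = 6
A → B → H → E: 2+1+6 = 9
A → G → E: 1+4 = 5
The minimum is 5 via A → G → E.

5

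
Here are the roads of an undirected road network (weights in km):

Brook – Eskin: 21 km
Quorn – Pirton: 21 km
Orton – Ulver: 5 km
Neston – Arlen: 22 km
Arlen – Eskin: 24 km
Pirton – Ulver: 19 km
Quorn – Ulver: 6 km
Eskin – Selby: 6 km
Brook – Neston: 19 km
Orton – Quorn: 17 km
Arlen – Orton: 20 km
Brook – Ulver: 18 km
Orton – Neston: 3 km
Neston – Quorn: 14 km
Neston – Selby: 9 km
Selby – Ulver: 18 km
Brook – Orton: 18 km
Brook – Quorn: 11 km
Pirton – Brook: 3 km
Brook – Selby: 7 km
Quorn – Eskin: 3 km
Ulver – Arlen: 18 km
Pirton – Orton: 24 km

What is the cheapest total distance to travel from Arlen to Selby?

Enumerating some paths:
Arlen - Neston - Selby: 22+9 = 31
Arlen - Eskin - Selby: 24+6 = 30
The minimum is 30 km via Arlen - Eskin - Selby.

30 km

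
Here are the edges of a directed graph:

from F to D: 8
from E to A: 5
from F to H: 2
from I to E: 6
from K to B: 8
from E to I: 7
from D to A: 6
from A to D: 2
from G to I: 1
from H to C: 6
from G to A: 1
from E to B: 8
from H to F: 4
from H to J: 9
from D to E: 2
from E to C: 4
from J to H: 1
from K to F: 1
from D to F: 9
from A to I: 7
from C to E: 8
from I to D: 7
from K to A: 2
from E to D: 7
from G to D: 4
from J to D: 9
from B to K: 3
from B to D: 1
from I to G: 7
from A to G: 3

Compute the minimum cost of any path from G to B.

Running Dijkstra from G:
G: 0
A: 1  (via G)
I: 1  (via G)
D: 3  (via A)
E: 5  (via D)
C: 9  (via E)
F: 12  (via D)
B: 13  (via E)
Shortest route: G → A → D → E → B = 13.

13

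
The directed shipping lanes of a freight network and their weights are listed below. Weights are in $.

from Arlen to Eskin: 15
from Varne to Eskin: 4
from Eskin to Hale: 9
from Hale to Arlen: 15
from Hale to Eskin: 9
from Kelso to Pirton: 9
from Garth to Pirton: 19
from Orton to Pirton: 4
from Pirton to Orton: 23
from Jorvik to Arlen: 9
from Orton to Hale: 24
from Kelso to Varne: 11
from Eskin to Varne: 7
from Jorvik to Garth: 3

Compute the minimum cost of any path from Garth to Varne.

Running Dijkstra from Garth:
Garth: 0
Pirton: 19  (via Garth)
Orton: 42  (via Pirton)
Hale: 66  (via Orton)
Eskin: 75  (via Hale)
Arlen: 81  (via Hale)
Varne: 82  (via Eskin)
Shortest route: Garth → Pirton → Orton → Hale → Eskin → Varne = $82.

$82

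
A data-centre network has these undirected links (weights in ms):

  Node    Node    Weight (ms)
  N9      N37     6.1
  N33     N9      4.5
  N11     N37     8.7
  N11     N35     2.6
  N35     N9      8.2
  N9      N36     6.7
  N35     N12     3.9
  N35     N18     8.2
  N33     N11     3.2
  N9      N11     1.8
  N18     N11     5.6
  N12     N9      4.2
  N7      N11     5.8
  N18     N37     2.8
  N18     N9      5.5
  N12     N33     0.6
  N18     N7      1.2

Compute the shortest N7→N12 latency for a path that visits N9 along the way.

Shortest N7→N9: N7 → N18 → N9 = 6.7
Shortest N9→N12: N9 → N12 = 4.2
Total via N9: 6.7 + 4.2 = 10.9 ms.

10.9 ms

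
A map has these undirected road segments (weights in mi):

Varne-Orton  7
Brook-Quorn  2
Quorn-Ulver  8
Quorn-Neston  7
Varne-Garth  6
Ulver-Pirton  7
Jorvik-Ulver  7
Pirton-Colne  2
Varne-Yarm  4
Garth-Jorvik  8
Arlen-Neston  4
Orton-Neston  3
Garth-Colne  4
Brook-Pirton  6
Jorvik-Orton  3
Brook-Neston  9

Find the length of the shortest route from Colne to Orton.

15 mi

Settle nodes by increasing distance from Colne:
Colne: 0
Pirton: 2  (via Colne)
Garth: 4  (via Colne)
Brook: 8  (via Pirton)
Ulver: 9  (via Pirton)
Quorn: 10  (via Brook)
Varne: 10  (via Garth)
Jorvik: 12  (via Garth)
Yarm: 14  (via Varne)
Orton: 15  (via Jorvik)
Shortest route: Colne → Garth → Jorvik → Orton = 15 mi.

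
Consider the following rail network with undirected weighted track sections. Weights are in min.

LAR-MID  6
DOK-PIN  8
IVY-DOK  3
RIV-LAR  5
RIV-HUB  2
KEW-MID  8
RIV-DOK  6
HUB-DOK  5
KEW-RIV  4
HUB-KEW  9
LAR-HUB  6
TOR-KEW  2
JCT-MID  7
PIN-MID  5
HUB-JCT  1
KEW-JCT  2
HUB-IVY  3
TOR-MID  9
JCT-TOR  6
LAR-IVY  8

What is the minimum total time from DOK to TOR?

10 min

Candidate routes:
DOK–HUB–JCT–KEW–TOR: 5+1+2+2 = 10
DOK–IVY–HUB–JCT–KEW–TOR: 3+3+1+2+2 = 11
DOK–RIV–KEW–TOR: 6+4+2 = 12
DOK–HUB–JCT–TOR: 5+1+6 = 12
Cheapest is DOK–HUB–JCT–KEW–TOR at 10 min.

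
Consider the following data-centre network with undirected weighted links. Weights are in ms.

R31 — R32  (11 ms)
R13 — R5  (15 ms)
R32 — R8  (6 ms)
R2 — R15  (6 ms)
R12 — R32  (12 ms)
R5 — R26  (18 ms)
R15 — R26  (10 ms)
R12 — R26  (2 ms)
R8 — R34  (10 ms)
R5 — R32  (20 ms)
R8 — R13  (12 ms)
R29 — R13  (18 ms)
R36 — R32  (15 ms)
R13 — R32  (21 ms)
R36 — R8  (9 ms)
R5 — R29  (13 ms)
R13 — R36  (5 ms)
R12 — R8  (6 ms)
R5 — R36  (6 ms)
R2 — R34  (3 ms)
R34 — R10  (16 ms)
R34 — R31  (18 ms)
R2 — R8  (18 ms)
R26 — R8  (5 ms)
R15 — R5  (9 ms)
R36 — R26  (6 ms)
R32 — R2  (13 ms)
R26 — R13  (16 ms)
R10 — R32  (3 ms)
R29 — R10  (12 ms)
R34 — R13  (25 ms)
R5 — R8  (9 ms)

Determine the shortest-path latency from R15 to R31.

27 ms

Candidate routes:
R15–R2–R32–R31: 6+13+11 = 30
R15–R26–R8–R32–R31: 10+5+6+11 = 32
R15–R2–R34–R31: 6+3+18 = 27
R15–R26–R12–R32–R31: 10+2+12+11 = 35
Cheapest is R15–R2–R34–R31 at 27 ms.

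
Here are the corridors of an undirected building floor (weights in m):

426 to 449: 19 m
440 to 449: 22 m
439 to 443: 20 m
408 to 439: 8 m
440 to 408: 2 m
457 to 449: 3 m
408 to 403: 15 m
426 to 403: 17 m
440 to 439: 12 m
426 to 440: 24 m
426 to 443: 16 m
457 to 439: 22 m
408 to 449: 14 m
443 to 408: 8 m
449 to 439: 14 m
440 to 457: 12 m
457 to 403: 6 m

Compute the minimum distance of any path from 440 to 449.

Candidate routes:
440 - 457 - 449: 12+3 = 15
440 - 408 - 449: 2+14 = 16
440 - 449: 22 = 22
The minimum is 15 m via 440 - 457 - 449.

15 m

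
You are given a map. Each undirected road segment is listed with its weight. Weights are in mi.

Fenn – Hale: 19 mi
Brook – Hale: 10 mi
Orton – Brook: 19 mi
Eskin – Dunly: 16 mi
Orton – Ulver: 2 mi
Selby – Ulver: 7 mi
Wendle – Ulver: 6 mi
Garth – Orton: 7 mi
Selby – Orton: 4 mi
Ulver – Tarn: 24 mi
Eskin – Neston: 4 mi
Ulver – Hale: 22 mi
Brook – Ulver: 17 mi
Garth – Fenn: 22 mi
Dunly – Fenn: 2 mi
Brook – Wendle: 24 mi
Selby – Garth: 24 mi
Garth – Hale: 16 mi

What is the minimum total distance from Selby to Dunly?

Enumerating some paths:
Selby → Ulver → Orton → Garth → Fenn → Dunly: 7+2+7+22+2 = 40
Selby → Orton → Garth → Fenn → Dunly: 4+7+22+2 = 35
Cheapest is Selby → Orton → Garth → Fenn → Dunly at 35 mi.

35 mi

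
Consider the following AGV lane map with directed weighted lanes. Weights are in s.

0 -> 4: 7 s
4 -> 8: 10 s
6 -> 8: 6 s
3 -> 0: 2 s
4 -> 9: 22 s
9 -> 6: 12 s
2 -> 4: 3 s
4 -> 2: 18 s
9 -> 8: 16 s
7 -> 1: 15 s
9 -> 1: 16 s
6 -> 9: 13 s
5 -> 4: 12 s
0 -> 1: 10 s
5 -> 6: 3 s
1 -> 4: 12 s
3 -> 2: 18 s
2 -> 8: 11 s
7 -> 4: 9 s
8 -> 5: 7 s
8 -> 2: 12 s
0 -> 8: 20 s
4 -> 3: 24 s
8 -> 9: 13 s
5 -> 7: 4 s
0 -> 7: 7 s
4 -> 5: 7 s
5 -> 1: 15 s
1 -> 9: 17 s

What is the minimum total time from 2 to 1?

25 s

Candidate routes:
2 → 4 → 5 → 7 → 1: 3+7+4+15 = 29
2 → 8 → 5 → 1: 11+7+15 = 33
2 → 4 → 5 → 1: 3+7+15 = 25
Cheapest is 2 → 4 → 5 → 1 at 25 s.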